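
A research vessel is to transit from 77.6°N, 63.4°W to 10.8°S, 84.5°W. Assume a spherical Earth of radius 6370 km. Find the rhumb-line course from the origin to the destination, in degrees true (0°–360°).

Meridional parts: M(φ₁)=+2.2198, M(φ₂)=-0.1896 → ΔM = -2.4094;  Δλ = -0.3683 rad
tan C = Δλ / ΔM = +0.1528 → C = 188.69°

188.7°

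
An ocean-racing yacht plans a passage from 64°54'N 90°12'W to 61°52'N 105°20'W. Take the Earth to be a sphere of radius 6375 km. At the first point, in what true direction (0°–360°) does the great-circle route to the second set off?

252.8°

N = sin Δλ·cos φ₂ = -0.1231;  D = cos φ₁ sin φ₂ − sin φ₁ cos φ₂ cos Δλ = -0.0381
initial course = atan2(N, D) = 252.80°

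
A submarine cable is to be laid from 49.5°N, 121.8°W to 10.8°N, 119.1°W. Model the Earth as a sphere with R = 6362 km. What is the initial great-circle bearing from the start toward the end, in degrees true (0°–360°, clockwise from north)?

175.8°

N = sin Δλ·cos φ₂ = +0.0463;  D = cos φ₁ sin φ₂ − sin φ₁ cos φ₂ cos Δλ = -0.6244
initial course = atan2(N, D) = 175.76°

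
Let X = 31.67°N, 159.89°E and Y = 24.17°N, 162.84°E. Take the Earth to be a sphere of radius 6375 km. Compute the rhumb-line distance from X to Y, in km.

Δψ = ln[tan(π/4+φ₂/2)/tan(π/4+φ₁/2)] = -0.1483;  Δφ = -0.1309 rad,  Δλ = +0.0515 rad
q = Δφ/Δψ = 0.8826
d = R·√(Δφ² + q²Δλ²) = 6375·0.13856 = 883 km

883 km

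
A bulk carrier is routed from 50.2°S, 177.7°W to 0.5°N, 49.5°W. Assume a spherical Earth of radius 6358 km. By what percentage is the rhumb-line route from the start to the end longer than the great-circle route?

7.0%

Great circle: σ = 1.9851 rad → d_gc = Rσ = 12621.2 km
Rhumb: Δφ = +0.8849, Δλ = +2.2375, Δψ = +1.0249, q = Δφ/Δψ = 0.8634 → d_rh = R√(Δφ²+q²Δλ²) = 13510.3 km
Excess = (13510.3 − 12621.2) / 12621.2 = 889.1 / 12621.2 = 7.04% ≈ 7.0%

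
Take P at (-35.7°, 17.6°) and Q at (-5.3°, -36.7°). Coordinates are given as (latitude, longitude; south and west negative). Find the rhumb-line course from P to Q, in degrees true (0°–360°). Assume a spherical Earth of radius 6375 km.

Meridional parts: M(φ₁)=-0.6678, M(φ₂)=-0.0926 → ΔM = +0.5752;  Δλ = -0.9477 rad
tan C = Δλ / ΔM = -1.6477 → C = 301.25°

301.3°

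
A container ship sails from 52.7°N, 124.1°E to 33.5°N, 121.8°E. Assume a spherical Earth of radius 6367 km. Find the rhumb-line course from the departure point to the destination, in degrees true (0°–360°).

184.9°

Meridional parts: M(φ₁)=+1.0862, M(φ₂)=+0.6212 → ΔM = -0.4650;  Δλ = -0.0401 rad
tan C = Δλ / ΔM = +0.0863 → C = 184.93°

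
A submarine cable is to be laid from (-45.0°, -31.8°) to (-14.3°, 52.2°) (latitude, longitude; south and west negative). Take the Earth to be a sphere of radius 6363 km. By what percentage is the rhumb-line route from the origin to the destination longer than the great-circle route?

2.8%

Great circle: σ = 1.3220 rad → d_gc = Rσ = 8411.6 km
Rhumb: Δφ = +0.5358, Δλ = +1.4661, Δψ = +0.6292, q = Δφ/Δψ = 0.8516 → d_rh = R√(Δφ²+q²Δλ²) = 8645.3 km
Excess = (8645.3 − 8411.6) / 8411.6 = 233.7 / 8411.6 = 2.78% ≈ 2.8%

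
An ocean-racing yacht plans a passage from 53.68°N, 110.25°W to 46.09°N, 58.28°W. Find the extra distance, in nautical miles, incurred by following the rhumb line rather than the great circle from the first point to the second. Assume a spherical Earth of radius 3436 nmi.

Great circle: cos σ = sin φ₁ sin φ₂ + cos φ₁ cos φ₂ cos Δλ,  σ = 0.5853 rad → d_gc = 2011.2 nmi
Rhumb line: Δψ = -0.2062, q = Δφ/Δψ = 0.6425, d_rh = R√(Δφ²+q²Δλ²) = 2053.6 nmi
Excess = 2053.6 − 2011.2 = 42.4 ≈ 42 nmi

42 nmi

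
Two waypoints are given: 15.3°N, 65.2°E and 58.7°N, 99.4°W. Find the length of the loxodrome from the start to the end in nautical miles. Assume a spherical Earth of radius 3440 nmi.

7911 nmi

Rhumb course C = atan2(Δλ, Δψ) with Δψ = ln[tan(π/4+φ₂/2)/tan(π/4+φ₁/2)] = +1.0022, Δλ = -2.8728 → C = 289.23°
d = R·|Δφ| / |cos C| = 3440·0.75747 / 0.32938 = 7911 nmi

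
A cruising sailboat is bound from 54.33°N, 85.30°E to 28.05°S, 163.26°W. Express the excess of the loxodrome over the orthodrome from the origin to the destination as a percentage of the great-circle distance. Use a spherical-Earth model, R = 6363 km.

Great circle: σ = 2.1775 rad → d_gc = Rσ = 13855.2 km
Rhumb: Δφ = -1.4378, Δλ = +1.9450, Δψ = -1.6444, q = Δφ/Δψ = 0.8744 → d_rh = R√(Δφ²+q²Δλ²) = 14170.3 km
Excess = (14170.3 − 13855.2) / 13855.2 = 315.1 / 13855.2 = 2.27% ≈ 2.3%

2.3%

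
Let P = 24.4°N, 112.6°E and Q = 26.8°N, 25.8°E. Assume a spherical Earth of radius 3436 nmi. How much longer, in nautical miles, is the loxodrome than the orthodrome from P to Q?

102 nmi

Great circle: cos σ = sin φ₁ sin φ₂ + cos φ₁ cos φ₂ cos Δλ,  σ = 1.3370 rad → d_gc = 4594.1 nmi
Rhumb line: Δψ = +0.0465, q = Δφ/Δψ = 0.9017, d_rh = R√(Δφ²+q²Δλ²) = 4696.1 nmi
Excess = 4696.1 − 4594.1 = 102.0 ≈ 102 nmi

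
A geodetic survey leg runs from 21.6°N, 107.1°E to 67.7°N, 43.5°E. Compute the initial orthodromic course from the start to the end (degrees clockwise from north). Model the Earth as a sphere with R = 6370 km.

θ = atan2( sin Δλ·cos φ₂ ,  cos φ₁ sin φ₂ − sin φ₁ cos φ₂ cos Δλ )
  = atan2(-0.3399, +0.7981) = 336.93°

336.9°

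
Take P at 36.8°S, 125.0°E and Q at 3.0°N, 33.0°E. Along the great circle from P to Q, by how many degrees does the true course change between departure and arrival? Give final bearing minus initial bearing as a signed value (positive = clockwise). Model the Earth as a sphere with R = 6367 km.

At departure: θ₁ = atan2(sin Δλ cos φ₂, cos φ₁ sin φ₂ − sin φ₁ cos φ₂ cos Δλ) = 271.21°
At arrival: θ₂ = atan2(sin Δλ cos φ₁, −cos φ₂ sin φ₁ + sin φ₂ cos φ₁ cos Δλ) = 306.71°
Δθ = θ₂ − θ₁ = +35.5°

+35.5°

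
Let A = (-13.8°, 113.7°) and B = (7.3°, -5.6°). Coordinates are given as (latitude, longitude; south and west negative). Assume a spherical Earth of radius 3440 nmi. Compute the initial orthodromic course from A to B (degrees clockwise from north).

270.5°

N = sin Δλ·cos φ₂ = -0.8650;  D = cos φ₁ sin φ₂ − sin φ₁ cos φ₂ cos Δλ = +0.0076
initial course = atan2(N, D) = 270.50°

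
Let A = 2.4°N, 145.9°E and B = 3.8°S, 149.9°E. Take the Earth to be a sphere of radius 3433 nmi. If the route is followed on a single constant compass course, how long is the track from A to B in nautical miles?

442 nmi

Δψ = ln[tan(π/4+φ₂/2)/tan(π/4+φ₁/2)] = -0.1083;  Δφ = -0.1082 rad,  Δλ = +0.0698 rad
q = Δφ/Δψ = 0.9994
d = R·√(Δφ² + q²Δλ²) = 3433·0.12876 = 442 nmi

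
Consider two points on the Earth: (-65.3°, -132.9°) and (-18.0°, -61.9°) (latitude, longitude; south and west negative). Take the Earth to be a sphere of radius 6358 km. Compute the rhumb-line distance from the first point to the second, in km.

Δψ = ln[tan(π/4+φ₂/2)/tan(π/4+φ₁/2)] = +1.1995;  Δφ = +0.8255 rad,  Δλ = +1.2392 rad
q = Δφ/Δψ = 0.6883
d = R·√(Δφ² + q²Δλ²) = 6358·1.18698 = 7547 km

7547 km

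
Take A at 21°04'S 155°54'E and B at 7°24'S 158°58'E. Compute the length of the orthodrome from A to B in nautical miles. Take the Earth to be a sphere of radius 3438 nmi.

839 nmi

cos σ = sin φ₁ sin φ₂ + cos φ₁ cos φ₂ cos Δλ
      = sin(-21.07°)sin(-7.40°) + cos(-21.07°)cos(-7.40°)cos(3.07°) = 0.9704
σ = 13.984° → d = Rσ = 3438·0.24407 = 839 nmi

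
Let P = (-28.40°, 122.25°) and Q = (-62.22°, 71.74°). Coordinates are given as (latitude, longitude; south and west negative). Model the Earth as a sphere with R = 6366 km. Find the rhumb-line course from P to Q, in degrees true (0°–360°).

Δψ = ln[tan(π/4+φ₂/2)/tan(π/4+φ₁/2)] = -0.8799
Δλ = -0.8816 rad (taken the short way round)
course = atan2(Δλ, Δψ) = 225.05°

225.1°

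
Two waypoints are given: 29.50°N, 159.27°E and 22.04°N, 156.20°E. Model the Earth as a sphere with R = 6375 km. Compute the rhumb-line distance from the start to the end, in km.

Rhumb course C = atan2(Δλ, Δψ) with Δψ = ln[tan(π/4+φ₂/2)/tan(π/4+φ₁/2)] = -0.1447, Δλ = -0.0536 → C = 200.32°
d = R·|Δφ| / |cos C| = 6375·0.13020 / 0.93780 = 885 km

885 km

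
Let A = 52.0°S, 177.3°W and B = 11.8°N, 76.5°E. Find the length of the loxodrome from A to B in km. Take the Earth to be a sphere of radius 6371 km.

12527 km

Rhumb course C = atan2(Δλ, Δψ) with Δψ = ln[tan(π/4+φ₂/2)/tan(π/4+φ₁/2)] = +1.2736, Δλ = -1.8535 → C = 304.49°
d = R·|Δφ| / |cos C| = 6371·1.11352 / 0.56631 = 12527 km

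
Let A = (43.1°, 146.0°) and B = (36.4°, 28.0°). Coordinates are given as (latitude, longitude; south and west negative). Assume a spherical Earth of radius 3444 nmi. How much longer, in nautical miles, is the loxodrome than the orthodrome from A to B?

498 nmi

Great circle: cos σ = sin φ₁ sin φ₂ + cos φ₁ cos φ₂ cos Δλ,  σ = 1.4409 rad → d_gc = 4962.4 nmi
Rhumb line: Δψ = -0.1523, q = Δφ/Δψ = 0.7678, d_rh = R√(Δφ²+q²Δλ²) = 5460.8 nmi
Excess = 5460.8 − 4962.4 = 498.4 ≈ 498 nmi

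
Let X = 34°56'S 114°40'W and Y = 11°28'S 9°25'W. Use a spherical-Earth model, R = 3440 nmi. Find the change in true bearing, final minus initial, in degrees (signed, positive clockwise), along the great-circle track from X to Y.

-55.6°

At departure: θ₁ = atan2(sin Δλ cos φ₂, cos φ₁ sin φ₂ − sin φ₁ cos φ₂ cos Δλ) = 108.18°
At arrival: θ₂ = atan2(sin Δλ cos φ₁, −cos φ₂ sin φ₁ + sin φ₂ cos φ₁ cos Δλ) = 52.63°
Δθ = θ₂ − θ₁ = -55.6°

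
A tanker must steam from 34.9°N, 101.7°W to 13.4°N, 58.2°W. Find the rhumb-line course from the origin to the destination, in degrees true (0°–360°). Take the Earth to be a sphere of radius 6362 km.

Meridional parts: M(φ₁)=+0.6507, M(φ₂)=+0.2360 → ΔM = -0.4147;  Δλ = +0.7592 rad
tan C = Δλ / ΔM = -1.8309 → C = 118.64°

118.6°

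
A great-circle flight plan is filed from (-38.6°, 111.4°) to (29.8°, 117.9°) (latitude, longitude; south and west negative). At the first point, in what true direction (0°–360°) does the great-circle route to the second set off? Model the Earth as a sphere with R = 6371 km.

N = sin Δλ·cos φ₂ = +0.0982;  D = cos φ₁ sin φ₂ − sin φ₁ cos φ₂ cos Δλ = +0.9263
initial course = atan2(N, D) = 6.05°

6.1°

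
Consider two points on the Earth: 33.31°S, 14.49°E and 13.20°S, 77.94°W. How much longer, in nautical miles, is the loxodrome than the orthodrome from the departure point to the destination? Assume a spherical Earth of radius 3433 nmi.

Great circle: cos σ = sin φ₁ sin φ₂ + cos φ₁ cos φ₂ cos Δλ,  σ = 1.4798 rad → d_gc = 5080.0 nmi
Rhumb line: Δψ = +0.3847, q = Δφ/Δψ = 0.9123, d_rh = R√(Δφ²+q²Δλ²) = 5193.9 nmi
Excess = 5193.9 − 5080.0 = 113.9 ≈ 114 nmi

114 nmi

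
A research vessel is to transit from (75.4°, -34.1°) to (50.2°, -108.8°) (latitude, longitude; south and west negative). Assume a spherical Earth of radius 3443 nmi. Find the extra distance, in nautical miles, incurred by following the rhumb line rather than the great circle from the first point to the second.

136 nmi

Great circle: cos σ = sin φ₁ sin φ₂ + cos φ₁ cos φ₂ cos Δλ,  σ = 0.6664 rad → d_gc = 2294.4 nmi
Rhumb line: Δψ = -1.0388, q = Δφ/Δψ = 0.4234, d_rh = R√(Δφ²+q²Δλ²) = 2430.1 nmi
Excess = 2430.1 − 2294.4 = 135.7 ≈ 136 nmi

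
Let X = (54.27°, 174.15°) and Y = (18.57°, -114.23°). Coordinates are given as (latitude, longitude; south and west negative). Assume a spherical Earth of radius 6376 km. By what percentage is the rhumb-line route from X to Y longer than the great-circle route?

Great circle: σ = 1.1229 rad → d_gc = Rσ = 7159.6 km
Rhumb: Δφ = -0.6231, Δλ = +1.2500, Δψ = -0.8023, q = Δφ/Δψ = 0.7766 → d_rh = R√(Δφ²+q²Δλ²) = 7355.0 km
Excess = (7355.0 − 7159.6) / 7159.6 = 195.4 / 7159.6 = 2.73% ≈ 2.7%

2.7%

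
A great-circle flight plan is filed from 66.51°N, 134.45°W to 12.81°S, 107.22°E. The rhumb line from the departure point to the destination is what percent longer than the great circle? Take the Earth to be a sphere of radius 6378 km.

Great circle: σ = 1.9690 rad → d_gc = Rσ = 12558.4 km
Rhumb: Δφ = -1.3844, Δλ = -2.0652, Δψ = -1.7961, q = Δφ/Δψ = 0.7708 → d_rh = R√(Δφ²+q²Δλ²) = 13455.1 km
Excess = (13455.1 − 12558.4) / 12558.4 = 896.7 / 12558.4 = 7.14% ≈ 7.1%

7.1%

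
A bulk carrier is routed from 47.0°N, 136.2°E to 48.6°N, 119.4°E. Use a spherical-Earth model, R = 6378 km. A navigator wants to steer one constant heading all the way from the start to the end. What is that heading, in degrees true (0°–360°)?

278.1°

Δψ = ln[tan(π/4+φ₂/2)/tan(π/4+φ₁/2)] = +0.0416
Δλ = -0.2932 rad (taken the short way round)
course = atan2(Δλ, Δψ) = 278.07°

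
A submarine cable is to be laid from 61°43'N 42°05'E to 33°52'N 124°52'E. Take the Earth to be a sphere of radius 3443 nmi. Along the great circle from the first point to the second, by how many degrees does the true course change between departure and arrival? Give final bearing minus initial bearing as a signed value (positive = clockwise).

+67.8°

At departure: θ₁ = atan2(sin Δλ cos φ₂, cos φ₁ sin φ₂ − sin φ₁ cos φ₂ cos Δλ) = 78.19°
At arrival: θ₂ = atan2(sin Δλ cos φ₁, −cos φ₂ sin φ₁ + sin φ₂ cos φ₁ cos Δλ) = 146.04°
Δθ = θ₂ − θ₁ = +67.8°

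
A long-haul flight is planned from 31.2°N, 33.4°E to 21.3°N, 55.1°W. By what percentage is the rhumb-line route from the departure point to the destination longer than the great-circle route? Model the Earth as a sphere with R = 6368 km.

Great circle: σ = 1.3602 rad → d_gc = Rσ = 8661.8 km
Rhumb: Δφ = -0.1728, Δλ = -1.5446, Δψ = -0.1930, q = Δφ/Δψ = 0.8952 → d_rh = R√(Δφ²+q²Δλ²) = 8873.9 km
Excess = (8873.9 − 8661.8) / 8661.8 = 212.1 / 8661.8 = 2.449% ≈ 2.4%

2.4%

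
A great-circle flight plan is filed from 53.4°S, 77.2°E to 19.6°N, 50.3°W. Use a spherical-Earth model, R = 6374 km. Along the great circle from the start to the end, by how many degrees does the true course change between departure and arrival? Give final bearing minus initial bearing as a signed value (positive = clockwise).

+72.5°

Initial bearing θ₁ = atan2(sin Δλ cos φ₂, cos φ₁ sin φ₂ − sin φ₁ cos φ₂ cos Δλ) = 250.79°
Final bearing θ₂ = (initial bearing from the destination back to the start) + 180° = 323.30°
Δθ = θ₂ − θ₁ = +72.5°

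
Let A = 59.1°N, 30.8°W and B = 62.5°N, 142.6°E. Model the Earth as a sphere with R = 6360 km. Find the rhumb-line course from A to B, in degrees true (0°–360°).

87.7°

Meridional parts: M(φ₁)=+1.2860, M(φ₂)=+1.4077 → ΔM = +0.1218;  Δλ = +3.0264 rad
tan C = Δλ / ΔM = +24.8538 → C = 87.70°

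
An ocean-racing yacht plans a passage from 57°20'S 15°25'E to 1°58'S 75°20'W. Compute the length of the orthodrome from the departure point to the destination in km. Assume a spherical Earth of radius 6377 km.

9878 km

Haversine: a = sin²(Δφ/2)+cos φ₁ cos φ₂ sin²(Δλ/2) = 0.48909;  σ = 2·atan2(√a,√(1−a))
σ = 88.749° → d = Rσ = 6377·1.54897 = 9878 km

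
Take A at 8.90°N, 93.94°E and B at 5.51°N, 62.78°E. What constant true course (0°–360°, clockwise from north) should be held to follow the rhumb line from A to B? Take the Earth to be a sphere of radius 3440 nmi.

263.7°

Meridional parts: M(φ₁)=+0.1560, M(φ₂)=+0.0963 → ΔM = -0.0596;  Δλ = -0.5438 rad
tan C = Δλ / ΔM = +9.1178 → C = 263.74°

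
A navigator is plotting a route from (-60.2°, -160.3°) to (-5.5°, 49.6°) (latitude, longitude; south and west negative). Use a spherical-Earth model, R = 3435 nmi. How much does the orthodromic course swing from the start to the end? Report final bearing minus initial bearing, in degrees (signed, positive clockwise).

+132.8°

At departure: θ₁ = atan2(sin Δλ cos φ₂, cos φ₁ sin φ₂ − sin φ₁ cos φ₂ cos Δλ) = 211.92°
At arrival: θ₂ = atan2(sin Δλ cos φ₁, −cos φ₂ sin φ₁ + sin φ₂ cos φ₁ cos Δλ) = 344.69°
Δθ = θ₂ − θ₁ = +132.8°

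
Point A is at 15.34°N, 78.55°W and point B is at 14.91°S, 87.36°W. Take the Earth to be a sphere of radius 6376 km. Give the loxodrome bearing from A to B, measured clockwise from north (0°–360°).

196.1°

Δψ = ln[tan(π/4+φ₂/2)/tan(π/4+φ₁/2)] = -0.5342
Δλ = -0.1538 rad (taken the short way round)
course = atan2(Δλ, Δψ) = 196.06°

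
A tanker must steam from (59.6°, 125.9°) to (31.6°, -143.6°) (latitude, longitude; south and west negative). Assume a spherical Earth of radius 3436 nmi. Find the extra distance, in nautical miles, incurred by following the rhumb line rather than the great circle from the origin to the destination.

Great circle: cos σ = sin φ₁ sin φ₂ + cos φ₁ cos φ₂ cos Δλ,  σ = 1.1061 rad → d_gc = 3800.4 nmi
Rhumb line: Δψ = -0.7213, q = Δφ/Δψ = 0.6776, d_rh = R√(Δφ²+q²Δλ²) = 4042.5 nmi
Excess = 4042.5 − 3800.4 = 242.1 ≈ 242 nmi

242 nmi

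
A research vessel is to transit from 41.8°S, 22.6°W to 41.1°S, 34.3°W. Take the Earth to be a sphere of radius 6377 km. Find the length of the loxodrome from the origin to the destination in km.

Δψ = ln[tan(π/4+φ₂/2)/tan(π/4+φ₁/2)] = +0.0163;  Δφ = +0.0122 rad,  Δλ = -0.2042 rad
q = Δφ/Δψ = 0.7495
d = R·√(Δφ² + q²Δλ²) = 6377·0.15354 = 979 km

979 km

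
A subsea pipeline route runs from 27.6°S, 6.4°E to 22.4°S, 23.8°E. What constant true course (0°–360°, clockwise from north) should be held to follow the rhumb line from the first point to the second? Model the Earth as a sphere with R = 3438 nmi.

71.7°

Meridional parts: M(φ₁)=-0.5015, M(φ₂)=-0.4013 → ΔM = +0.1002;  Δλ = +0.3037 rad
tan C = Δλ / ΔM = +3.0312 → C = 71.74°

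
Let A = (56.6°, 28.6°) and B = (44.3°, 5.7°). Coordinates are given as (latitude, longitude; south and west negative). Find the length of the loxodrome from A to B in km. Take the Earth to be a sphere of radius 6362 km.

Rhumb course C = atan2(Δλ, Δψ) with Δψ = ln[tan(π/4+φ₂/2)/tan(π/4+φ₁/2)] = -0.3397, Δλ = -0.3997 → C = 229.64°
d = R·|Δφ| / |cos C| = 6362·0.21468 / 0.64764 = 2109 km

2109 km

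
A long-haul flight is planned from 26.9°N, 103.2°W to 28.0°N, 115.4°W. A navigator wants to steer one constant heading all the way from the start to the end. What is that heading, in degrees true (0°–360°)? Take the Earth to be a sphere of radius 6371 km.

275.8°

Δψ = ln[tan(π/4+φ₂/2)/tan(π/4+φ₁/2)] = +0.0216
Δλ = -0.2129 rad (taken the short way round)
course = atan2(Δλ, Δψ) = 275.80°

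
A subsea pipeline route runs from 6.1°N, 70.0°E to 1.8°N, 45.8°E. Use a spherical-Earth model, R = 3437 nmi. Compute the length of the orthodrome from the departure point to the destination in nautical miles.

1471 nmi

cos σ = sin φ₁ sin φ₂ + cos φ₁ cos φ₂ cos Δλ
      = sin(6.10°)sin(1.80°) + cos(6.10°)cos(1.80°)cos(-24.20°) = 0.9098
σ = 24.516° → d = Rσ = 3437·0.42788 = 1471 nmi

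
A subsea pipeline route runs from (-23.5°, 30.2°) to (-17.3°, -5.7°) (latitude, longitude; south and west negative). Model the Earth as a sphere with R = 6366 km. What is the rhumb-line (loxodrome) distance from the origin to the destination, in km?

3799 km

Δψ = ln[tan(π/4+φ₂/2)/tan(π/4+φ₁/2)] = +0.1155;  Δφ = +0.1082 rad,  Δλ = -0.6266 rad
q = Δφ/Δψ = 0.9367
d = R·√(Δφ² + q²Δλ²) = 6366·0.59680 = 3799 km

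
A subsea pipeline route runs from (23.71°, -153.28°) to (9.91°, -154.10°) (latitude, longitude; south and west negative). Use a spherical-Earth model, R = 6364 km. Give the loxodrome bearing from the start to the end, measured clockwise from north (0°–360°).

183.2°

Meridional parts: M(φ₁)=+0.4262, M(φ₂)=+0.1738 → ΔM = -0.2523;  Δλ = -0.0143 rad
tan C = Δλ / ΔM = +0.0567 → C = 183.25°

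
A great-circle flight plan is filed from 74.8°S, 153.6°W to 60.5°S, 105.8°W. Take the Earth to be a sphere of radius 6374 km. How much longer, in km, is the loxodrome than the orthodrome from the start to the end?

Great circle: cos σ = sin φ₁ sin φ₂ + cos φ₁ cos φ₂ cos Δλ,  σ = 0.3854 rad → d_gc = 2456.8 km
Rhumb line: Δψ = +0.6796, q = Δφ/Δψ = 0.3672, d_rh = R√(Δφ²+q²Δλ²) = 2518.7 km
Excess = 2518.7 − 2456.8 = 61.9 ≈ 62 km

62 km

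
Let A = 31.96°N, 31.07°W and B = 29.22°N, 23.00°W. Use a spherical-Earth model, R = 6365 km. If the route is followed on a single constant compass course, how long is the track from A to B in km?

829 km

Δψ = ln[tan(π/4+φ₂/2)/tan(π/4+φ₁/2)] = -0.0556;  Δφ = -0.0478 rad,  Δλ = +0.1408 rad
q = Δφ/Δψ = 0.8607
d = R·√(Δφ² + q²Δλ²) = 6365·0.13032 = 829 km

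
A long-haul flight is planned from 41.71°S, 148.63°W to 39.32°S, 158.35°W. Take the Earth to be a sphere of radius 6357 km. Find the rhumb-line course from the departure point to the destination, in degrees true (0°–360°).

287.9°

Δψ = ln[tan(π/4+φ₂/2)/tan(π/4+φ₁/2)] = +0.0549
Δλ = -0.1696 rad (taken the short way round)
course = atan2(Δλ, Δψ) = 287.93°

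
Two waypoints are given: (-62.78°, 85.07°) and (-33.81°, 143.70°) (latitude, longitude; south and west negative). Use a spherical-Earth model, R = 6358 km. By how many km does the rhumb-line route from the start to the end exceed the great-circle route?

Great circle: cos σ = sin φ₁ sin φ₂ + cos φ₁ cos φ₂ cos Δλ,  σ = 0.8056 rad → d_gc = 5122.16 km
Rhumb line: Δψ = +0.7907, q = Δφ/Δψ = 0.6395, d_rh = R√(Δφ²+q²Δλ²) = 5257.69 km
Excess = 5257.69 − 5122.16 = 135.53 ≈ 136 km

136 km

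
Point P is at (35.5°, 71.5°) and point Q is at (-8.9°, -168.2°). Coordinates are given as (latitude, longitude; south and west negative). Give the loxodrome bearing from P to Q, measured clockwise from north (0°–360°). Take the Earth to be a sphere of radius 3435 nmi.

Meridional parts: M(φ₁)=+0.6635, M(φ₂)=-0.1560 → ΔM = -0.8195;  Δλ = +2.0996 rad
tan C = Δλ / ΔM = -2.5621 → C = 111.32°

111.3°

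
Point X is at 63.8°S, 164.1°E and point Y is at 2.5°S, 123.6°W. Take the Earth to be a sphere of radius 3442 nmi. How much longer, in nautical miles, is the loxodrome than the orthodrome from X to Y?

128 nmi

Great circle: cos σ = sin φ₁ sin φ₂ + cos φ₁ cos φ₂ cos Δλ,  σ = 1.3967 rad → d_gc = 4807.4 nmi
Rhumb line: Δψ = +1.4143, q = Δφ/Δψ = 0.7565, d_rh = R√(Δφ²+q²Δλ²) = 4935.2 nmi
Excess = 4935.2 − 4807.4 = 127.8 ≈ 128 nmi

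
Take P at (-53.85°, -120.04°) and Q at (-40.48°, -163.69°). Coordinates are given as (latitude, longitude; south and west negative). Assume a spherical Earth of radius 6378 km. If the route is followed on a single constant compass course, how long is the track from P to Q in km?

3600 km

Rhumb course C = atan2(Δλ, Δψ) with Δψ = ln[tan(π/4+φ₂/2)/tan(π/4+φ₁/2)] = +0.3458, Δλ = -0.7618 → C = 294.42°
d = R·|Δφ| / |cos C| = 6378·0.23335 / 0.41336 = 3600 km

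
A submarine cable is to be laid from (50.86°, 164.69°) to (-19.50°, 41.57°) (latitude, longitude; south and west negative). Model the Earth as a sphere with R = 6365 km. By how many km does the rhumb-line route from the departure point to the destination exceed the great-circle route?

Great circle: cos σ = sin φ₁ sin φ₂ + cos φ₁ cos φ₂ cos Δλ,  σ = 2.1945 rad → d_gc = 13967.7 km
Rhumb line: Δψ = -1.3814, q = Δφ/Δψ = 0.8890, d_rh = R√(Δφ²+q²Δλ²) = 14454.7 km
Excess = 14454.7 − 13967.7 = 487.0 ≈ 487 km

487 km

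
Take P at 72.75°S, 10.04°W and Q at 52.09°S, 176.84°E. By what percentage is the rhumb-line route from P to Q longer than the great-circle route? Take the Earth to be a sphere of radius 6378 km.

43.7%

Great circle: σ = 0.9611 rad → d_gc = Rσ = 6130.1 km
Rhumb: Δφ = +0.3606, Δλ = -3.0215, Δψ = +0.8173, q = Δφ/Δψ = 0.4412 → d_rh = R√(Δφ²+q²Δλ²) = 8808.3 km
Excess = (8808.3 − 6130.1) / 6130.1 = 2678.2 / 6130.1 = 43.69% ≈ 43.7%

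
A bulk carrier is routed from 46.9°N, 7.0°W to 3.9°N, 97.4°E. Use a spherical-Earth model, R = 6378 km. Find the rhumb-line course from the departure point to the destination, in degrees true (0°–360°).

115.3°

Meridional parts: M(φ₁)=+0.9291, M(φ₂)=+0.0681 → ΔM = -0.8610;  Δλ = +1.8221 rad
tan C = Δλ / ΔM = -2.1164 → C = 115.29°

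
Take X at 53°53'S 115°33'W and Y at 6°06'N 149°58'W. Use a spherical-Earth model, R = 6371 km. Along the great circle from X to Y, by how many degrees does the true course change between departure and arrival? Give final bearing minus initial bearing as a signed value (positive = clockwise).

+16.5°

Initial bearing θ₁ = atan2(sin Δλ cos φ₂, cos φ₁ sin φ₂ − sin φ₁ cos φ₂ cos Δλ) = 322.23°
Final bearing θ₂ = (initial bearing from the destination back to the start) + 180° = 338.71°
Δθ = θ₂ − θ₁ = +16.5°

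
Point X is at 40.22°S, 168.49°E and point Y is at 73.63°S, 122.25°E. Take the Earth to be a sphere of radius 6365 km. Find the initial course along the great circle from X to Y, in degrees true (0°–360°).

198.5°

θ = atan2( sin Δλ·cos φ₂ ,  cos φ₁ sin φ₂ − sin φ₁ cos φ₂ cos Δλ )
  = atan2(-0.2036, -0.6067) = 198.55°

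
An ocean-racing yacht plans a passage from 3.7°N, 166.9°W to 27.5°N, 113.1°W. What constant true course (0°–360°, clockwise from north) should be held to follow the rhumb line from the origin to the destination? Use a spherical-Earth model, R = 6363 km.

Meridional parts: M(φ₁)=+0.0646, M(φ₂)=+0.4995 → ΔM = +0.4349;  Δλ = +0.9390 rad
tan C = Δλ / ΔM = +2.1590 → C = 65.15°

65.1°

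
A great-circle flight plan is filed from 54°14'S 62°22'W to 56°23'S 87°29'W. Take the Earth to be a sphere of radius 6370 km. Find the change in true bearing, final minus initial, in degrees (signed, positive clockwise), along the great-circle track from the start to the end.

At departure: θ₁ = atan2(sin Δλ cos φ₂, cos φ₁ sin φ₂ − sin φ₁ cos φ₂ cos Δλ) = 251.20°
At arrival: θ₂ = atan2(sin Δλ cos φ₁, −cos φ₂ sin φ₁ + sin φ₂ cos φ₁ cos Δλ) = 271.96°
Δθ = θ₂ − θ₁ = +20.8°

+20.8°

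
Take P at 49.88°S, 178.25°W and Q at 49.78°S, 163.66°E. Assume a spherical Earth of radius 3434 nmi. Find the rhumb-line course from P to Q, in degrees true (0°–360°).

270.5°

Meridional parts: M(φ₁)=-1.0074, M(φ₂)=-1.0047 → ΔM = +0.0027;  Δλ = -0.3157 rad
tan C = Δλ / ΔM = -116.6909 → C = 270.49°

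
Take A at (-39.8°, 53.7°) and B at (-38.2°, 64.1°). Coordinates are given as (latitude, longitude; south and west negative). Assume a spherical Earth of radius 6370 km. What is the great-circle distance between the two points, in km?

915 km

Haversine: a = sin²(Δφ/2)+cos φ₁ cos φ₂ sin²(Δλ/2) = 0.00515;  σ = 2·atan2(√a,√(1−a))
σ = 8.234° → d = Rσ = 6370·0.14371 = 915 km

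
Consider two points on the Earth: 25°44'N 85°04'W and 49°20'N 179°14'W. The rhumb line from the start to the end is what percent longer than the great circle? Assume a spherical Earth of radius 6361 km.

5.3%

Great circle: σ = 1.2800 rad → d_gc = Rσ = 8142.3 km
Rhumb: Δφ = +0.4119, Δλ = -1.6435, Δψ = +0.5277, q = Δφ/Δψ = 0.7806 → d_rh = R√(Δφ²+q²Δλ²) = 8571.1 km
Excess = (8571.1 − 8142.3) / 8142.3 = 428.8 / 8142.3 = 5.27% ≈ 5.3%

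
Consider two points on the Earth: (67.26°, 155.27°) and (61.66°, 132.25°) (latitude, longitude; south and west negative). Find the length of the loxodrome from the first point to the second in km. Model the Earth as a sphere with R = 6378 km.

Δψ = ln[tan(π/4+φ₂/2)/tan(π/4+φ₁/2)] = -0.2276;  Δφ = -0.0977 rad,  Δλ = -0.4018 rad
q = Δφ/Δψ = 0.4295
d = R·√(Δφ² + q²Δλ²) = 6378·0.19831 = 1265 km

1265 km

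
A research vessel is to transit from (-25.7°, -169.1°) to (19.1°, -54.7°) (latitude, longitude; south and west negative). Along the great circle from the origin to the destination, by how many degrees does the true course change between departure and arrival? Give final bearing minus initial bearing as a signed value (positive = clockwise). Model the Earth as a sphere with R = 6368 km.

-11.0°

At departure: θ₁ = atan2(sin Δλ cos φ₂, cos φ₁ sin φ₂ − sin φ₁ cos φ₂ cos Δλ) = 81.70°
At arrival: θ₂ = atan2(sin Δλ cos φ₁, −cos φ₂ sin φ₁ + sin φ₂ cos φ₁ cos Δλ) = 70.66°
Δθ = θ₂ − θ₁ = -11.0°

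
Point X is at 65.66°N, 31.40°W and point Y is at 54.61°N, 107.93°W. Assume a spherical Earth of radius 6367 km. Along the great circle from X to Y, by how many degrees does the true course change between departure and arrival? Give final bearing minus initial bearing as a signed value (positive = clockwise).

-69.0°

At departure: θ₁ = atan2(sin Δλ cos φ₂, cos φ₁ sin φ₂ − sin φ₁ cos φ₂ cos Δλ) = 290.72°
At arrival: θ₂ = atan2(sin Δλ cos φ₁, −cos φ₂ sin φ₁ + sin φ₂ cos φ₁ cos Δλ) = 221.73°
Δθ = θ₂ − θ₁ = -69.0°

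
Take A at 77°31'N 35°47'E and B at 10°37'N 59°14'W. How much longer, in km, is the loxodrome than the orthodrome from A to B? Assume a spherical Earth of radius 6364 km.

Great circle: cos σ = sin φ₁ sin φ₂ + cos φ₁ cos φ₂ cos Δλ,  σ = 1.4088 rad → d_gc = 8965.5 km
Rhumb line: Δψ = -2.0266, q = Δφ/Δψ = 0.5761, d_rh = R√(Δφ²+q²Δλ²) = 9601.4 km
Excess = 9601.4 − 8965.5 = 635.9 ≈ 636 km

636 km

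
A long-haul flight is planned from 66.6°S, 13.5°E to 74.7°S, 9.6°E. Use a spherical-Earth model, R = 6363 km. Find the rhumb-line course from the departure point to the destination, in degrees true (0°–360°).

Meridional parts: M(φ₁)=-1.5746, M(φ₂)=-2.0076 → ΔM = -0.4330;  Δλ = -0.0681 rad
tan C = Δλ / ΔM = +0.1572 → C = 188.93°

188.9°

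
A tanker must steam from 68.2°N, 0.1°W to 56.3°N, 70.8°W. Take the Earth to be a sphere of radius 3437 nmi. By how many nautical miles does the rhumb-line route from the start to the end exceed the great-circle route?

Great circle: cos σ = sin φ₁ sin φ₂ + cos φ₁ cos φ₂ cos Δλ,  σ = 0.5725 rad → d_gc = 1967.6 nmi
Rhumb line: Δψ = -0.4528, q = Δφ/Δψ = 0.4586, d_rh = R√(Δφ²+q²Δλ²) = 2072.0 nmi
Excess = 2072.0 − 1967.6 = 104.4 ≈ 104 nmi

104 nmi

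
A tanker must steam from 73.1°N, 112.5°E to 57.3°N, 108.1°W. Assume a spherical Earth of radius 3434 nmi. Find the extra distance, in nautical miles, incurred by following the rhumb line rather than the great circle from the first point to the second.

717 nmi

Great circle: cos σ = sin φ₁ sin φ₂ + cos φ₁ cos φ₂ cos Δλ,  σ = 0.8149 rad → d_gc = 2798.44 nmi
Rhumb line: Δψ = -0.6804, q = Δφ/Δψ = 0.4053, d_rh = R√(Δφ²+q²Δλ²) = 3515.88 nmi
Excess = 3515.88 − 2798.44 = 717.44 ≈ 717 nmi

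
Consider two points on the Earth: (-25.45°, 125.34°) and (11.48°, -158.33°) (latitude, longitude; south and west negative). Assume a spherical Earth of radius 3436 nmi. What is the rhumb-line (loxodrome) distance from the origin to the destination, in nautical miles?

4981 nmi

Rhumb course C = atan2(Δλ, Δψ) with Δψ = ln[tan(π/4+φ₂/2)/tan(π/4+φ₁/2)] = +0.6613, Δλ = +1.3322 → C = 63.60°
d = R·|Δφ| / |cos C| = 3436·0.64455 / 0.44461 = 4981 nmi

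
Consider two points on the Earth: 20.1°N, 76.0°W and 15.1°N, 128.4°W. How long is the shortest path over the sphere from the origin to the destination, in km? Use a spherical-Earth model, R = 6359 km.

5550 km

cos σ = sin φ₁ sin φ₂ + cos φ₁ cos φ₂ cos Δλ
      = sin(20.10°)sin(15.10°) + cos(20.10°)cos(15.10°)cos(-52.40°) = 0.6427
σ = 50.005° → d = Rσ = 6359·0.87275 = 5550 km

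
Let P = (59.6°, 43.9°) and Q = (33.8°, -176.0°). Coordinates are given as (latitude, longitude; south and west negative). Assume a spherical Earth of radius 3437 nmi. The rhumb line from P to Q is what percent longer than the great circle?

Great circle: σ = 1.4129 rad → d_gc = Rσ = 4856.2 nmi
Rhumb: Δφ = -0.4503, Δλ = +2.4452, Δψ = -0.6756, q = Δφ/Δψ = 0.6665 → d_rh = R√(Δφ²+q²Δλ²) = 5811.1 nmi
Excess = (5811.1 − 4856.2) / 4856.2 = 954.9 / 4856.2 = 19.66% ≈ 19.7%

19.7%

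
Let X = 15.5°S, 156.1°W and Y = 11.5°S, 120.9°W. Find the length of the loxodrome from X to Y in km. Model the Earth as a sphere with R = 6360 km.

3824 km

Δψ = ln[tan(π/4+φ₂/2)/tan(π/4+φ₁/2)] = +0.0718;  Δφ = +0.0698 rad,  Δλ = +0.6144 rad
q = Δφ/Δψ = 0.9721
d = R·√(Δφ² + q²Δλ²) = 6360·0.60131 = 3824 km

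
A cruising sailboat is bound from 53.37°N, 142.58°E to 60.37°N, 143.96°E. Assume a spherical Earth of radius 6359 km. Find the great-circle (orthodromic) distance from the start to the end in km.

781 km

cos σ = sin φ₁ sin φ₂ + cos φ₁ cos φ₂ cos Δλ
      = sin(53.37°)sin(60.37°) + cos(53.37°)cos(60.37°)cos(1.38°) = 0.9925
σ = 7.040° → d = Rσ = 6359·0.12287 = 781 km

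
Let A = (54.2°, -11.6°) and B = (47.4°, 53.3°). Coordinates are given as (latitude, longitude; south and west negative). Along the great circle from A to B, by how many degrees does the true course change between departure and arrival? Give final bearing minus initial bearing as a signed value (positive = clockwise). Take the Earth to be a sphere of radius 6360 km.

Initial bearing θ₁ = atan2(sin Δλ cos φ₂, cos φ₁ sin φ₂ − sin φ₁ cos φ₂ cos Δλ) = 72.12°
Final bearing θ₂ = (initial bearing from the destination back to the start) + 180° = 124.67°
Δθ = θ₂ − θ₁ = +52.5°

+52.5°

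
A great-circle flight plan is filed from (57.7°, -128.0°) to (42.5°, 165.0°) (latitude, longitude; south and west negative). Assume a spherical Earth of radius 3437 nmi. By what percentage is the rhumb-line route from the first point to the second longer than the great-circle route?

Great circle: σ = 0.7598 rad → d_gc = Rσ = 2611.4 nmi
Rhumb: Δφ = -0.2653, Δλ = -1.1694, Δψ = -0.4184, q = Δφ/Δψ = 0.6341 → d_rh = R√(Δφ²+q²Δλ²) = 2706.8 nmi
Excess = (2706.8 − 2611.4) / 2611.4 = 95.4 / 2611.4 = 3.653% ≈ 3.7%

3.7%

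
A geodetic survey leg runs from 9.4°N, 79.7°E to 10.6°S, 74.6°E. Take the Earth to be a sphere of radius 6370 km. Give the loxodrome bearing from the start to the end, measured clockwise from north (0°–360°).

Meridional parts: M(φ₁)=+0.1648, M(φ₂)=-0.1861 → ΔM = -0.3509;  Δλ = -0.0890 rad
tan C = Δλ / ΔM = +0.2537 → C = 194.23°

194.2°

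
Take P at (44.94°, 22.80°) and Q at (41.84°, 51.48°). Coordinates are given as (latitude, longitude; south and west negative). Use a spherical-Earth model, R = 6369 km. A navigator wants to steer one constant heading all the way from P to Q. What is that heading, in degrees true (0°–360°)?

Δψ = ln[tan(π/4+φ₂/2)/tan(π/4+φ₁/2)] = -0.0745
Δλ = +0.5006 rad (taken the short way round)
course = atan2(Δλ, Δψ) = 98.46°

98.5°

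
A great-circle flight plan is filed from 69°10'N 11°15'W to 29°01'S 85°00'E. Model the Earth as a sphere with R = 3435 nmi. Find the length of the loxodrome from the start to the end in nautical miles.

7378 nmi

Rhumb course C = atan2(Δλ, Δψ) with Δψ = ln[tan(π/4+φ₂/2)/tan(π/4+φ₁/2)] = -2.2233, Δλ = +1.6799 → C = 142.93°
d = R·|Δφ| / |cos C| = 3435·1.71362 / 0.79786 = 7378 nmi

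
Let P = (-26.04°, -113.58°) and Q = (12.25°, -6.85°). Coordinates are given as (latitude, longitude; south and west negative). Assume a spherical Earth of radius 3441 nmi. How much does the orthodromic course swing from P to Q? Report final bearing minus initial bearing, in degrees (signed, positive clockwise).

Initial bearing θ₁ = atan2(sin Δλ cos φ₂, cos φ₁ sin φ₂ − sin φ₁ cos φ₂ cos Δλ) = 85.90°
Final bearing θ₂ = (initial bearing from the destination back to the start) + 180° = 66.50°
Δθ = θ₂ − θ₁ = -19.4°

-19.4°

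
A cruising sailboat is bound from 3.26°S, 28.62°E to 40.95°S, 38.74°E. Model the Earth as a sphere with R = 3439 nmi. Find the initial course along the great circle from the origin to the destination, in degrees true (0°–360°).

167.8°

θ = atan2( sin Δλ·cos φ₂ ,  cos φ₁ sin φ₂ − sin φ₁ cos φ₂ cos Δλ )
  = atan2(+0.1327, -0.6121) = 167.77°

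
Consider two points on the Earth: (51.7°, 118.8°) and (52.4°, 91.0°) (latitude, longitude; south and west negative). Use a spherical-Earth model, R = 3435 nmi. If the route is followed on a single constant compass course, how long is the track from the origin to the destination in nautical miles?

Δψ = ln[tan(π/4+φ₂/2)/tan(π/4+φ₁/2)] = +0.0199;  Δφ = +0.0122 rad,  Δλ = -0.4852 rad
q = Δφ/Δψ = 0.6150
d = R·√(Δφ² + q²Δλ²) = 3435·0.29863 = 1026 nmi

1026 nmi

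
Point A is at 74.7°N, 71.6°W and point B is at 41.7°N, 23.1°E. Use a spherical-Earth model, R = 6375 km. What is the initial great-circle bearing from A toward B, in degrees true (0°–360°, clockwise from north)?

N = sin Δλ·cos φ₂ = +0.7441;  D = cos φ₁ sin φ₂ − sin φ₁ cos φ₂ cos Δλ = +0.2345
initial course = atan2(N, D) = 72.51°

72.5°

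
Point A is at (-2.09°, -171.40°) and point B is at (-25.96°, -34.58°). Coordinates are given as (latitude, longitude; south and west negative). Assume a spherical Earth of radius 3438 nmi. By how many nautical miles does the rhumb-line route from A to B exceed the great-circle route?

Great circle: cos σ = sin φ₁ sin φ₂ + cos φ₁ cos φ₂ cos Δλ,  σ = 2.2643 rad → d_gc = 7784.6 nmi
Rhumb line: Δψ = -0.4330, q = Δφ/Δψ = 0.9623, d_rh = R√(Δφ²+q²Δλ²) = 8028.7 nmi
Excess = 8028.7 − 7784.6 = 244.1 ≈ 244 nmi

244 nmi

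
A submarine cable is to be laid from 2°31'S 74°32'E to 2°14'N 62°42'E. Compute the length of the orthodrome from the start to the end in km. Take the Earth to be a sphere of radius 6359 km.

cos σ = sin φ₁ sin φ₂ + cos φ₁ cos φ₂ cos Δλ
      = sin(-2.52°)sin(2.23°) + cos(-2.52°)cos(2.23°)cos(-11.83°) = 0.9754
σ = 12.748° → d = Rσ = 6359·0.22249 = 1415 km

1415 km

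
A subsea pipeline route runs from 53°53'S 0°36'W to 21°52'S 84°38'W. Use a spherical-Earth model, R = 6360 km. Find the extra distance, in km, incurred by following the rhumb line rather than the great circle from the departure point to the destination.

Great circle: cos σ = sin φ₁ sin φ₂ + cos φ₁ cos φ₂ cos Δλ,  σ = 1.2050 rad → d_gc = 7663.5 km
Rhumb line: Δψ = +0.7295, q = Δφ/Δψ = 0.7660, d_rh = R√(Δφ²+q²Δλ²) = 7980.6 km
Excess = 7980.6 − 7663.5 = 317.1 ≈ 317 km

317 km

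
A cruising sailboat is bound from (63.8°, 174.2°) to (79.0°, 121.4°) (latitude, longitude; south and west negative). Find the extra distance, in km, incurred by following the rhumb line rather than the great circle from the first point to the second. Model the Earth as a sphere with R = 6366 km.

Great circle: cos σ = sin φ₁ sin φ₂ + cos φ₁ cos φ₂ cos Δλ,  σ = 0.3717 rad → d_gc = 2366.3 km
Rhumb line: Δψ = +0.8824, q = Δφ/Δψ = 0.3006, d_rh = R√(Δφ²+q²Δλ²) = 2441.9 km
Excess = 2441.9 − 2366.3 = 75.6 ≈ 76 km

76 km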